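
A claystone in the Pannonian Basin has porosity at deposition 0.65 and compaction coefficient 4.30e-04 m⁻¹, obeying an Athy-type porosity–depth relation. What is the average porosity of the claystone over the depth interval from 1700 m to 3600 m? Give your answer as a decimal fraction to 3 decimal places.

Working in km (1 km = 1000 m; β in km⁻¹ = β in m⁻¹ × 1000):
⟨n⟩ = (1/(Z₂−Z₁)) ∫ n₀ e^(−βZ) dZ = n₀·(e^(−β·Z₁) − e^(−β·Z₂)) / (β·(Z₂−Z₁))
e^(−0.43×1.7) = 0.4814; e^(−0.43×3.6) = 0.2127
⟨n⟩ = 0.65 × (0.4814 − 0.2127) / (0.43 × 1.9) = 0.65 × 0.3290 = 0.2138

0.214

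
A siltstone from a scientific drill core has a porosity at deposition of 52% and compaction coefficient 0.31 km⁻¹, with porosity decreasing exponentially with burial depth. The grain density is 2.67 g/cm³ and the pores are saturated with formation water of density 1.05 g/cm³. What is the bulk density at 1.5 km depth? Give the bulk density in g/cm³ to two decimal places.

2.14 g/cm³

Porosity at depth: n = 0.52·exp(−0.31×1.5) = 0.52×0.6281 = 0.3266
Bulk density: ρ_b = (1−n)ρ_g + n·ρ_f = 0.6734×2.67 + 0.3266×1.05
       = 1.798 + 0.343 = 2.141 g/cm³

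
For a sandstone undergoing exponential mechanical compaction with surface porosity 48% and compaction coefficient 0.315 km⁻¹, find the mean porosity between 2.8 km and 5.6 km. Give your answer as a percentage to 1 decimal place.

⟨phi⟩ = (1/(z₂−z₁)) ∫ phi₀ e^(−cz) dz = phi₀·(e^(−c·z₁) − e^(−c·z₂)) / (c·(z₂−z₁))
e^(−0.315×2.8) = 0.4140; e^(−0.315×5.6) = 0.1714
⟨phi⟩ = 0.48 × (0.4140 − 0.1714) / (0.315 × 2.8) = 0.48 × 0.2751 = 0.1320

13.2%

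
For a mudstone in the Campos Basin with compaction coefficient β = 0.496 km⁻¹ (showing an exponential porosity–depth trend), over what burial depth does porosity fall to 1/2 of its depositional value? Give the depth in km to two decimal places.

1.40 km

φ/φ₀ = 1/2 ⇒ exp(−β·d) = 1/2 ⇒ d = ln(2) / β
d = 0.6931 / 0.496 = 1.397 km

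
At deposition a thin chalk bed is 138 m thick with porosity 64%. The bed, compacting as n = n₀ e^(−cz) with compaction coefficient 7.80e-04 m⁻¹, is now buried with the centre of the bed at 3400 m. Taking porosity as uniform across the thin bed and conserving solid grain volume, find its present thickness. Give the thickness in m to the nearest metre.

52 m

Working in km (1 km = 1000 m; c in km⁻¹ = c in m⁻¹ × 1000):
Porosity at 3.4 km: n = 0.64·exp(−0.78×3.4) = 0.0451
Solid-volume conservation: h(1−n) = h₀(1−n₀) ⇒ h = h₀·(1−n₀)/(1−n)
h = 0.138 × (1 − 0.64)/(1 − 0.0451) = 0.138 × 0.3770 = 0.0520 km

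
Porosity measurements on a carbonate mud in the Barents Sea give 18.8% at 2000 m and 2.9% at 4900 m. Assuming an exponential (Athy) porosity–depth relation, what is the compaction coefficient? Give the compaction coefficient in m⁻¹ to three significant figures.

0.000645 m⁻¹

Working in km (1 km = 1000 m; c in km⁻¹ = c in m⁻¹ × 1000):
Athy: n(z) = n₀ e^(−cz) ⇒ n₁/n₂ = e^{c(z₂−z₁)} ⇒ c = ln(n₁/n₂)/(z₂−z₁)
c = ln(0.188/0.029) / (4.9 − 2) = ln(6.483) / 2.9 = 1.8691 / 2.9 = 0.6445 km⁻¹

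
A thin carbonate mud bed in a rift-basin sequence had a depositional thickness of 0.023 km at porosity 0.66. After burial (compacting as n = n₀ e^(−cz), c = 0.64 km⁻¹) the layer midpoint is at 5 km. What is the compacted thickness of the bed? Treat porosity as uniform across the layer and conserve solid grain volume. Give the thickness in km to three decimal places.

Porosity at 5 km: n = 0.66·exp(−0.64×5) = 0.0269
Solid-volume conservation: h(1−n) = h₀(1−n₀) ⇒ h = h₀·(1−n₀)/(1−n)
h = 0.023 × (1 − 0.66)/(1 − 0.0269) = 0.023 × 0.3494 = 0.0080 km

0.008 km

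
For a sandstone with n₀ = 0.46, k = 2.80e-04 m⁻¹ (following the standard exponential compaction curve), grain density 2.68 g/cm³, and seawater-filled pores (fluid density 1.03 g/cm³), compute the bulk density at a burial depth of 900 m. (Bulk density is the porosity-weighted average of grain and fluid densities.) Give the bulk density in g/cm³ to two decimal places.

2.09 g/cm³

Working in km (1 km = 1000 m; k in km⁻¹ = k in m⁻¹ × 1000):
Porosity at depth: n = 0.46·exp(−0.28×0.9) = 0.46×0.7772 = 0.3575
Bulk density: ρ_b = (1−n)ρ_g + n·ρ_f = 0.6425×2.68 + 0.3575×1.03
       = 1.722 + 0.368 = 2.090 g/cm³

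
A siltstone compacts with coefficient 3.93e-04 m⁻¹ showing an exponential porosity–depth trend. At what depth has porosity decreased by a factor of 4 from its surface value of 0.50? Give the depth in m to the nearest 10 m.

Working in km (1 km = 1000 m; k in km⁻¹ = k in m⁻¹ × 1000):
n/n₀ = 1/4 ⇒ exp(−k·Z) = 1/4 ⇒ Z = ln(4) / k
Z = 1.3863 / 0.393 = 3.527 km

3530 m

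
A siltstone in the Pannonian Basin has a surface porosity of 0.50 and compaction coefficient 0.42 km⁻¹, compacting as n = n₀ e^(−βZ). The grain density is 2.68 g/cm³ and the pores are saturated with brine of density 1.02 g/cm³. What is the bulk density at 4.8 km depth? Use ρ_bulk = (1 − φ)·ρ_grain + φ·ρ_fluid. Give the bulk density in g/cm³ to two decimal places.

Porosity at depth: n = 0.5·exp(−0.42×4.8) = 0.5×0.1332 = 0.0666
Bulk density: ρ_b = (1−n)ρ_g + n·ρ_f = 0.9334×2.68 + 0.0666×1.02
       = 2.502 + 0.068 = 2.569 g/cm³

2.57 g/cm³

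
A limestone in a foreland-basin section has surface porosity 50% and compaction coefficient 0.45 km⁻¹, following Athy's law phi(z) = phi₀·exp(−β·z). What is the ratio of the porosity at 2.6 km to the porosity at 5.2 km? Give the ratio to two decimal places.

phi(z₁)/phi(z₂) = e^(−β·z₁)/e^(−β·z₂) = e^{β(z₂−z₁)}
= exp(0.45 × 2.6) = exp(1.17) = 3.2220

3.22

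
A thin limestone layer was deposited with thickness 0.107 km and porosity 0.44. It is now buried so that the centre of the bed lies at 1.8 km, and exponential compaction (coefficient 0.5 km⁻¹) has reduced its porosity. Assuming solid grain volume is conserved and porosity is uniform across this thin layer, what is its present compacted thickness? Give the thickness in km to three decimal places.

0.073 km

Porosity at 1.8 km: phi = 0.44·exp(−0.5×1.8) = 0.1789
Solid-volume conservation: h(1−phi) = h₀(1−phi₀) ⇒ h = h₀·(1−phi₀)/(1−phi)
h = 0.107 × (1 − 0.44)/(1 − 0.1789) = 0.107 × 0.6820 = 0.0730 km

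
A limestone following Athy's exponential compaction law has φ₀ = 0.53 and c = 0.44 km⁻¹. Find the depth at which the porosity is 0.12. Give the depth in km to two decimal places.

Invert Athy's law: d = ln(φ₀/φ) / c
d = ln(0.53/0.12) / 0.44 = ln(4.417) / 0.44 = 1.4854 / 0.44 = 3.376 km

3.38 km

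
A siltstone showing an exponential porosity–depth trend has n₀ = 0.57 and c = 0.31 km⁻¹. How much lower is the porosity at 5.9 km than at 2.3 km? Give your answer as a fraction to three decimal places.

0.188

n(2.3) = 0.57·e^(−0.31×2.3) = 0.2794
n(5.9) = 0.57·e^(−0.31×5.9) = 0.0915
Δn = 0.2794 − 0.0915 = 0.1879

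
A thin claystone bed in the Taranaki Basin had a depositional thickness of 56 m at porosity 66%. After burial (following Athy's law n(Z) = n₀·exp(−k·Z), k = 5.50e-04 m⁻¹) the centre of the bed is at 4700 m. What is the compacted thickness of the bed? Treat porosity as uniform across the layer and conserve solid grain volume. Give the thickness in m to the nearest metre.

Working in km (1 km = 1000 m; k in km⁻¹ = k in m⁻¹ × 1000):
Porosity at 4.7 km: n = 0.66·exp(−0.55×4.7) = 0.0498
Solid-volume conservation: h(1−n) = h₀(1−n₀) ⇒ h = h₀·(1−n₀)/(1−n)
h = 0.056 × (1 − 0.66)/(1 − 0.0498) = 0.056 × 0.3578 = 0.0200 km

20 m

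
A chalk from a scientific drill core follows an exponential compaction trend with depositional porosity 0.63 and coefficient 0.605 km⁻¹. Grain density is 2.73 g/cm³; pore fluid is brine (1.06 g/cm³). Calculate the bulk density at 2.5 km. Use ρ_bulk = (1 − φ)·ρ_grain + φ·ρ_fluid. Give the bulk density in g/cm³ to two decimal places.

2.50 g/cm³

Porosity at depth: phi = 0.63·exp(−0.605×2.5) = 0.63×0.2204 = 0.1388
Bulk density: ρ_b = (1−phi)ρ_g + phi·ρ_f = 0.8612×2.73 + 0.1388×1.06
       = 2.351 + 0.147 = 2.498 g/cm³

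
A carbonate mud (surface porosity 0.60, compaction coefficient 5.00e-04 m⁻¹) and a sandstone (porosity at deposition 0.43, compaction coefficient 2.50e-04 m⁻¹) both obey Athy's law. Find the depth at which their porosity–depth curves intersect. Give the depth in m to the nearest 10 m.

1330 m

Working in km (1 km = 1000 m; k in km⁻¹ = k in m⁻¹ × 1000):
Set φ₀ₐ e^(−kₐd) = φ₀ᵦ e^(−kᵦd) ⇒ ln(φ₀ₐ/φ₀ᵦ) = (kₐ − kᵦ)·d
d = ln(0.6/0.43) / (0.5 − 0.25) = 0.3331 / 0.25 = 1.333 km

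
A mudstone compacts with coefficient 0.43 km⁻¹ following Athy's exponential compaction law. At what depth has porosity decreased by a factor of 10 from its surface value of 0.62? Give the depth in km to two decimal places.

φ/φ₀ = 1/10 ⇒ exp(−β·z) = 1/10 ⇒ z = ln(10) / β
z = 2.3026 / 0.43 = 5.355 km

5.35 km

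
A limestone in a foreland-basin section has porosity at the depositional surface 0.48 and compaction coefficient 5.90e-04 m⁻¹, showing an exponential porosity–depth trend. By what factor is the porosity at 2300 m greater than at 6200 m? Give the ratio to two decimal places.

9.98

Working in km (1 km = 1000 m; β in km⁻¹ = β in m⁻¹ × 1000):
n(z₁)/n(z₂) = e^(−β·z₁)/e^(−β·z₂) = e^{β(z₂−z₁)}
= exp(0.59 × 3.9) = exp(2.301) = 9.9842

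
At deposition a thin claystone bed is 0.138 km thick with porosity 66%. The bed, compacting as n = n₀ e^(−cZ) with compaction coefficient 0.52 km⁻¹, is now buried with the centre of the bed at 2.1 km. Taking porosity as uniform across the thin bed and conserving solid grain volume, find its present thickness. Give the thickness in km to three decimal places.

0.060 km

Porosity at 2.1 km: n = 0.66·exp(−0.52×2.1) = 0.2215
Solid-volume conservation: h(1−n) = h₀(1−n₀) ⇒ h = h₀·(1−n₀)/(1−n)
h = 0.138 × (1 − 0.66)/(1 − 0.2215) = 0.138 × 0.4367 = 0.0603 km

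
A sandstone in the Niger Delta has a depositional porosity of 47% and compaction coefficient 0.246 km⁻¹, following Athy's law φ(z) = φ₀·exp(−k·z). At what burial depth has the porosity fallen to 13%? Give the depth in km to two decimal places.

Invert Athy's law: z = ln(φ₀/φ) / k
z = ln(0.47/0.13) / 0.246 = ln(3.615) / 0.246 = 1.2852 / 0.246 = 5.224 km

5.22 km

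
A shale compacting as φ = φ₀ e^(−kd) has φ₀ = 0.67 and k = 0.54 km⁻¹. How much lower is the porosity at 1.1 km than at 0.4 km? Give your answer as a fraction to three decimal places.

φ(0.4) = 0.67·e^(−0.54×0.4) = 0.5398
φ(1.1) = 0.67·e^(−0.54×1.1) = 0.3699
Δφ = 0.5398 − 0.3699 = 0.1699

0.170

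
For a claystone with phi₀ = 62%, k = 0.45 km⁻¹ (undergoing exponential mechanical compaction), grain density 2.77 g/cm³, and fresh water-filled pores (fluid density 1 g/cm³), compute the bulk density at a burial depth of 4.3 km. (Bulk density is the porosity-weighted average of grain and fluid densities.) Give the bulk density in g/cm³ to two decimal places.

Porosity at depth: phi = 0.62·exp(−0.45×4.3) = 0.62×0.1444 = 0.0895
Bulk density: ρ_b = (1−phi)ρ_g + phi·ρ_f = 0.9105×2.77 + 0.0895×1
       = 2.522 + 0.090 = 2.612 g/cm³

2.61 g/cm³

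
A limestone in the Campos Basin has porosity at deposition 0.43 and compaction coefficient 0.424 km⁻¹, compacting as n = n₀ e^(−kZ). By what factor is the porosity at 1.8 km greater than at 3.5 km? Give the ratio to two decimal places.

2.06

n(Z₁)/n(Z₂) = e^(−k·Z₁)/e^(−k·Z₂) = e^{k(Z₂−Z₁)}
= exp(0.424 × 1.7) = exp(0.7208) = 2.0561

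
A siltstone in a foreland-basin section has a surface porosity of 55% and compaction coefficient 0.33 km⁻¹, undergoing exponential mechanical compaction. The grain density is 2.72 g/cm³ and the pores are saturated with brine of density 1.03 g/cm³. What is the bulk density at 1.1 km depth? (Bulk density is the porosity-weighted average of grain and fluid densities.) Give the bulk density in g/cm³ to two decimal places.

2.07 g/cm³

Porosity at depth: phi = 0.55·exp(−0.33×1.1) = 0.55×0.6956 = 0.3826
Bulk density: ρ_b = (1−phi)ρ_g + phi·ρ_f = 0.6174×2.72 + 0.3826×1.03
       = 1.679 + 0.394 = 2.073 g/cm³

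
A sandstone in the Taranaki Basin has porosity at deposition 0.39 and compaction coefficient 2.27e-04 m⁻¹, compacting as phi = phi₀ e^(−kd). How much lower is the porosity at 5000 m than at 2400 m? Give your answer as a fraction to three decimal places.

0.101

Working in km (1 km = 1000 m; k in km⁻¹ = k in m⁻¹ × 1000):
phi(2.4) = 0.39·e^(−0.227×2.4) = 0.2262
phi(5) = 0.39·e^(−0.227×5) = 0.1254
Δphi = 0.2262 − 0.1254 = 0.1008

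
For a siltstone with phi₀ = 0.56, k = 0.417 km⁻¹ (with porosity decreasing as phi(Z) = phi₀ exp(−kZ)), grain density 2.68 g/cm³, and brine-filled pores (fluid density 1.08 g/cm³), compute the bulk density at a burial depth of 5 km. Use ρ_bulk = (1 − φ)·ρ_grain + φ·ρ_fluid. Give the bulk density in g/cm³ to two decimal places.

2.57 g/cm³

Porosity at depth: phi = 0.56·exp(−0.417×5) = 0.56×0.1243 = 0.0696
Bulk density: ρ_b = (1−phi)ρ_g + phi·ρ_f = 0.9304×2.68 + 0.0696×1.08
       = 2.493 + 0.075 = 2.569 g/cm³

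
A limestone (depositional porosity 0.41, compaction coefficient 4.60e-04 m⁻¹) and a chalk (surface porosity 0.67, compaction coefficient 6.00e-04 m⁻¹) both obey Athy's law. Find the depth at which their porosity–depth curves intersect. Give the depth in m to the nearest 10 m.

Working in km (1 km = 1000 m; β in km⁻¹ = β in m⁻¹ × 1000):
Set phi₀ₐ e^(−βₐd) = phi₀ᵦ e^(−βᵦd) ⇒ ln(phi₀ₐ/phi₀ᵦ) = (βₐ − βᵦ)·d
d = ln(0.41/0.67) / (0.46 − 0.6) = -0.4911 / -0.14 = 3.508 km

3510 m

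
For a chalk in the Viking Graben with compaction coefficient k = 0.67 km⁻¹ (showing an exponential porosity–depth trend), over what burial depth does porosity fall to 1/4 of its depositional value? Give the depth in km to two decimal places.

2.07 km

phi/phi₀ = 1/4 ⇒ exp(−k·Z) = 1/4 ⇒ Z = ln(4) / k
Z = 1.3863 / 0.67 = 2.069 km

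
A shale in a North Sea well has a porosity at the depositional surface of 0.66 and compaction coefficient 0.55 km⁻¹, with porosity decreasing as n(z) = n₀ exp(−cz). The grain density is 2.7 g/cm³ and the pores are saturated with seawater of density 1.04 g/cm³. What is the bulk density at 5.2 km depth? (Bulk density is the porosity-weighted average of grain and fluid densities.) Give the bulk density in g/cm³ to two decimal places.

Porosity at depth: n = 0.66·exp(−0.55×5.2) = 0.66×0.0573 = 0.0378
Bulk density: ρ_b = (1−n)ρ_g + n·ρ_f = 0.9622×2.7 + 0.0378×1.04
       = 2.598 + 0.039 = 2.637 g/cm³

2.64 g/cm³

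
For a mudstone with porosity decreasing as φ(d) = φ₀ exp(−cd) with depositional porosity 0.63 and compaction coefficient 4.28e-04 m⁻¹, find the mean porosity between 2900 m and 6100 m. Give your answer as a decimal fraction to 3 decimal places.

0.099

Working in km (1 km = 1000 m; c in km⁻¹ = c in m⁻¹ × 1000):
⟨φ⟩ = (1/(d₂−d₁)) ∫ φ₀ e^(−cd) dd = φ₀·(e^(−c·d₁) − e^(−c·d₂)) / (c·(d₂−d₁))
e^(−0.428×2.9) = 0.2890; e^(−0.428×6.1) = 0.0735
⟨φ⟩ = 0.63 × (0.2890 − 0.0735) / (0.428 × 3.2) = 0.63 × 0.1574 = 0.0992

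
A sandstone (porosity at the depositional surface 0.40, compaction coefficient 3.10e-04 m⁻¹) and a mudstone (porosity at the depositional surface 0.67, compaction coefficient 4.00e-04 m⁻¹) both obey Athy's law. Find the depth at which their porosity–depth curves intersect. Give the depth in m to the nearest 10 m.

5730 m

Working in km (1 km = 1000 m; β in km⁻¹ = β in m⁻¹ × 1000):
Set n₀ₐ e^(−βₐd) = n₀ᵦ e^(−βᵦd) ⇒ ln(n₀ₐ/n₀ᵦ) = (βₐ − βᵦ)·d
d = ln(0.4/0.67) / (0.31 − 0.4) = -0.5158 / -0.09 = 5.731 km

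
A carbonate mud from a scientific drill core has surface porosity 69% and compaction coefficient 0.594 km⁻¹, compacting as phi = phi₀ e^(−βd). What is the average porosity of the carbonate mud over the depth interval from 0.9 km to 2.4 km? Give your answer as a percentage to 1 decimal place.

26.8%

⟨phi⟩ = (1/(d₂−d₁)) ∫ phi₀ e^(−βd) dd = phi₀·(e^(−β·d₁) − e^(−β·d₂)) / (β·(d₂−d₁))
e^(−0.594×0.9) = 0.5859; e^(−0.594×2.4) = 0.2404
⟨phi⟩ = 0.69 × (0.5859 − 0.2404) / (0.594 × 1.5) = 0.69 × 0.3878 = 0.2676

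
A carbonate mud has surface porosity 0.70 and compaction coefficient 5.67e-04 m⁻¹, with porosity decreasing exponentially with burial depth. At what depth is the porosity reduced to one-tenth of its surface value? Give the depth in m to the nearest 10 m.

Working in km (1 km = 1000 m; k in km⁻¹ = k in m⁻¹ × 1000):
phi/phi₀ = 1/10 ⇒ exp(−k·d) = 1/10 ⇒ d = ln(10) / k
d = 2.3026 / 0.567 = 4.061 km

4060 m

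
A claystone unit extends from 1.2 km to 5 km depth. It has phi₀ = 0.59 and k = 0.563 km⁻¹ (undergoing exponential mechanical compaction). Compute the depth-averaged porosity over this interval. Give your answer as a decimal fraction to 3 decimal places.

0.124

⟨phi⟩ = (1/(z₂−z₁)) ∫ phi₀ e^(−kz) dz = phi₀·(e^(−k·z₁) − e^(−k·z₂)) / (k·(z₂−z₁))
e^(−0.563×1.2) = 0.5089; e^(−0.563×5) = 0.0599
⟨phi⟩ = 0.59 × (0.5089 − 0.0599) / (0.563 × 3.8) = 0.59 × 0.2098 = 0.1238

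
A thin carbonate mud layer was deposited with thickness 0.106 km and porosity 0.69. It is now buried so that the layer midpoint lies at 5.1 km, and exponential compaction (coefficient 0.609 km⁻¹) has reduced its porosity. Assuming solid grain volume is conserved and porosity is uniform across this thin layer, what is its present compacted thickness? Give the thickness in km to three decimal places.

0.034 km

Porosity at 5.1 km: n = 0.69·exp(−0.609×5.1) = 0.0309
Solid-volume conservation: h(1−n) = h₀(1−n₀) ⇒ h = h₀·(1−n₀)/(1−n)
h = 0.106 × (1 − 0.69)/(1 − 0.0309) = 0.106 × 0.3199 = 0.0339 km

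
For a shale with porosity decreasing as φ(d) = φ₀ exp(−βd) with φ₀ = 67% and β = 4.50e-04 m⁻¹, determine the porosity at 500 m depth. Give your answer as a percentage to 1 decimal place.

Working in km (1 km = 1000 m; β in km⁻¹ = β in m⁻¹ × 1000):
φ = φ₀·exp(−β·d) = 0.67 × exp(−0.45 × 0.5) = 0.67 × exp(−0.225)
  = 0.67 × 0.7985 = 0.5350

53.5%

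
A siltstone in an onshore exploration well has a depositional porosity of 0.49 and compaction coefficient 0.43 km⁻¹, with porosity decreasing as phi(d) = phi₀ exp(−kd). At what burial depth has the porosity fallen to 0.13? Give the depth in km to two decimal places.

Invert Athy's law: d = ln(phi₀/phi) / k
d = ln(0.49/0.13) / 0.43 = ln(3.769) / 0.43 = 1.3269 / 0.43 = 3.086 km

3.09 km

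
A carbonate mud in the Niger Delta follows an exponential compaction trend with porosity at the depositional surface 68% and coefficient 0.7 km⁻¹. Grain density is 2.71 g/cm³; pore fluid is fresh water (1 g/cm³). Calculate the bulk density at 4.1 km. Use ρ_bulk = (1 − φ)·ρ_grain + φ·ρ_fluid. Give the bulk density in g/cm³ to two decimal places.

Porosity at depth: n = 0.68·exp(−0.7×4.1) = 0.68×0.0567 = 0.0386
Bulk density: ρ_b = (1−n)ρ_g + n·ρ_f = 0.9614×2.71 + 0.0386×1
       = 2.606 + 0.039 = 2.644 g/cm³

2.64 g/cm³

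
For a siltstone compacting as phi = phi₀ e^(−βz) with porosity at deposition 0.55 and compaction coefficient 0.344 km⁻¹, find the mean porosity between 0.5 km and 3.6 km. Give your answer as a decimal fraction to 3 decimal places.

⟨phi⟩ = (1/(z₂−z₁)) ∫ phi₀ e^(−βz) dz = phi₀·(e^(−β·z₁) − e^(−β·z₂)) / (β·(z₂−z₁))
e^(−0.344×0.5) = 0.8420; e^(−0.344×3.6) = 0.2898
⟨phi⟩ = 0.55 × (0.8420 − 0.2898) / (0.344 × 3.1) = 0.55 × 0.5178 = 0.2848

0.285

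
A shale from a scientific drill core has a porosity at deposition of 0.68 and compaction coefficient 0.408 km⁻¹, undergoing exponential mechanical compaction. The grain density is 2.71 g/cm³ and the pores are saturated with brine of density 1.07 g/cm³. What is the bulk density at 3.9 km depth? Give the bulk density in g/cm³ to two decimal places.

Porosity at depth: φ = 0.68·exp(−0.408×3.9) = 0.68×0.2037 = 0.1385
Bulk density: ρ_b = (1−φ)ρ_g + φ·ρ_f = 0.8615×2.71 + 0.1385×1.07
       = 2.335 + 0.148 = 2.483 g/cm³

2.48 g/cm³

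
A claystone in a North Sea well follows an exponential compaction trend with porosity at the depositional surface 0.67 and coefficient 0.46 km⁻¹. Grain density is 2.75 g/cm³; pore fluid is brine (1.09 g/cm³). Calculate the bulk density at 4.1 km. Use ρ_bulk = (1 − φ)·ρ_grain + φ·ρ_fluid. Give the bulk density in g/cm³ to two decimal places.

2.58 g/cm³

Porosity at depth: phi = 0.67·exp(−0.46×4.1) = 0.67×0.1517 = 0.1016
Bulk density: ρ_b = (1−phi)ρ_g + phi·ρ_f = 0.8984×2.75 + 0.1016×1.09
       = 2.471 + 0.111 = 2.581 g/cm³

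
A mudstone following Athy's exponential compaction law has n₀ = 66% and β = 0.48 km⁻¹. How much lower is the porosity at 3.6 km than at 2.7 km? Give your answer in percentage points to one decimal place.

6.3 percentage points

n(2.7) = 0.66·e^(−0.48×2.7) = 0.1806
n(3.6) = 0.66·e^(−0.48×3.6) = 0.1172
Δn = 0.1806 − 0.1172 = 0.0633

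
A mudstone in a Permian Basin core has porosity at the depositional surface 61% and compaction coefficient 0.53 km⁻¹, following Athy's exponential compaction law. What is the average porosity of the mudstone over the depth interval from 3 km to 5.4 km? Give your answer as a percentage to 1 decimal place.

7.0%

⟨φ⟩ = (1/(d₂−d₁)) ∫ φ₀ e^(−cd) dd = φ₀·(e^(−c·d₁) − e^(−c·d₂)) / (c·(d₂−d₁))
e^(−0.53×3) = 0.2039; e^(−0.53×5.4) = 0.0572
⟨φ⟩ = 0.61 × (0.2039 − 0.0572) / (0.53 × 2.4) = 0.61 × 0.1154 = 0.0704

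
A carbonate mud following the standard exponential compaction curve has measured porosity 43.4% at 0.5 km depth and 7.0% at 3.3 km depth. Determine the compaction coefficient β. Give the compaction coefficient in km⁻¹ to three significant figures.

0.652 km⁻¹

Athy: φ(Z) = φ₀ e^(−βZ) ⇒ φ₁/φ₂ = e^{β(Z₂−Z₁)} ⇒ β = ln(φ₁/φ₂)/(Z₂−Z₁)
β = ln(0.434/0.07) / (3.3 − 0.5) = ln(6.2) / 2.8 = 1.8245 / 2.8 = 0.6516 km⁻¹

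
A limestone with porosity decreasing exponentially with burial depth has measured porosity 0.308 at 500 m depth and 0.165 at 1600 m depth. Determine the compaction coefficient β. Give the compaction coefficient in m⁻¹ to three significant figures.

Working in km (1 km = 1000 m; β in km⁻¹ = β in m⁻¹ × 1000):
Athy: phi(Z) = phi₀ e^(−βZ) ⇒ phi₁/phi₂ = e^{β(Z₂−Z₁)} ⇒ β = ln(phi₁/phi₂)/(Z₂−Z₁)
β = ln(0.308/0.165) / (1.6 − 0.5) = ln(1.867) / 1.1 = 0.6242 / 1.1 = 0.5674 km⁻¹

0.000567 m⁻¹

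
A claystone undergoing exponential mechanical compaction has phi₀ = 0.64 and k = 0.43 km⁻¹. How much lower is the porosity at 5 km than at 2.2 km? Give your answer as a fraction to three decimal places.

phi(2.2) = 0.64·e^(−0.43×2.2) = 0.2485
phi(5) = 0.64·e^(−0.43×5) = 0.0745
Δphi = 0.2485 − 0.0745 = 0.1740

0.174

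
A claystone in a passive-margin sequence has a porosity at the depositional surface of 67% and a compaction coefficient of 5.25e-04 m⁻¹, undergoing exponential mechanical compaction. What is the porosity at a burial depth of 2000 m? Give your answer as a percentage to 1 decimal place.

Working in km (1 km = 1000 m; k in km⁻¹ = k in m⁻¹ × 1000):
n = n₀·exp(−k·Z) = 0.67 × exp(−0.525 × 2) = 0.67 × exp(−1.05)
  = 0.67 × 0.3499 = 0.2345

23.4%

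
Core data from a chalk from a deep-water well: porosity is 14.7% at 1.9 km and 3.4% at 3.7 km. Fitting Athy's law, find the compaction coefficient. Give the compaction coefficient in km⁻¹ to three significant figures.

Athy: phi(d) = phi₀ e^(−kd) ⇒ phi₁/phi₂ = e^{k(d₂−d₁)} ⇒ k = ln(phi₁/phi₂)/(d₂−d₁)
k = ln(0.147/0.034) / (3.7 − 1.9) = ln(4.324) / 1.8 = 1.4641 / 1.8 = 0.8134 km⁻¹

0.813 km⁻¹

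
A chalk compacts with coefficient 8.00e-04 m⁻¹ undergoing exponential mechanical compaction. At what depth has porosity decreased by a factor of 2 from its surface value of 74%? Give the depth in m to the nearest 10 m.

Working in km (1 km = 1000 m; β in km⁻¹ = β in m⁻¹ × 1000):
phi/phi₀ = 1/2 ⇒ exp(−β·z) = 1/2 ⇒ z = ln(2) / β
z = 0.6931 / 0.8 = 0.866 km

870 m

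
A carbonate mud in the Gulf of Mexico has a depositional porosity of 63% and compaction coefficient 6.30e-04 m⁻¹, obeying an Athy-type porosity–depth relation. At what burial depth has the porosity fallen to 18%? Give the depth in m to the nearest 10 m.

1990 m

Working in km (1 km = 1000 m; k in km⁻¹ = k in m⁻¹ × 1000):
Invert Athy's law: z = ln(n₀/n) / k
z = ln(0.63/0.18) / 0.63 = ln(3.5) / 0.63 = 1.2528 / 0.63 = 1.989 km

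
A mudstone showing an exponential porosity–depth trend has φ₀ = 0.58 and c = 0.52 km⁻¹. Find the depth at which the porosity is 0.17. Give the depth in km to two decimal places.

2.36 km

Invert Athy's law: Z = ln(φ₀/φ) / c
Z = ln(0.58/0.17) / 0.52 = ln(3.412) / 0.52 = 1.2272 / 0.52 = 2.360 km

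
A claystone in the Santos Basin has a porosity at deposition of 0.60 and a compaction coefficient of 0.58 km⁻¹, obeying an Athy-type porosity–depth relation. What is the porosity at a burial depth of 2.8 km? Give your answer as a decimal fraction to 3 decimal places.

0.118

phi = phi₀·exp(−k·z) = 0.6 × exp(−0.58 × 2.8) = 0.6 × exp(−1.624)
  = 0.6 × 0.1971 = 0.1183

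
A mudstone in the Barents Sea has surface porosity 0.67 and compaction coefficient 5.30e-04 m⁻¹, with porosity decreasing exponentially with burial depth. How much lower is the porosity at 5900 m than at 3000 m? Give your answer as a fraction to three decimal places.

0.107

Working in km (1 km = 1000 m; k in km⁻¹ = k in m⁻¹ × 1000):
n(3) = 0.67·e^(−0.53×3) = 0.1366
n(5.9) = 0.67·e^(−0.53×5.9) = 0.0294
Δn = 0.1366 − 0.0294 = 0.1073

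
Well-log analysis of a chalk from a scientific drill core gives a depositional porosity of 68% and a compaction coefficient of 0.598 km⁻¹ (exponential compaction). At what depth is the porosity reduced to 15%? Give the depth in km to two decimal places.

2.53 km

Invert Athy's law: d = ln(φ₀/φ) / c
d = ln(0.68/0.15) / 0.598 = ln(4.533) / 0.598 = 1.5115 / 0.598 = 2.528 km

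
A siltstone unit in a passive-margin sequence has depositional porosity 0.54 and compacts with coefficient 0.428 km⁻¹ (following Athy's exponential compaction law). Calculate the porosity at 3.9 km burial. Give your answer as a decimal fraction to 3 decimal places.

0.102

phi = phi₀·exp(−β·Z) = 0.54 × exp(−0.428 × 3.9) = 0.54 × exp(−1.669)
  = 0.54 × 0.1884 = 0.1017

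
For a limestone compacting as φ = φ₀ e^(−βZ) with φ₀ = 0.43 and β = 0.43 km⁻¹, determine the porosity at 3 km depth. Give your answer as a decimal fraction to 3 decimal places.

φ = φ₀·exp(−β·Z) = 0.43 × exp(−0.43 × 3) = 0.43 × exp(−1.29)
  = 0.43 × 0.2753 = 0.1184

0.118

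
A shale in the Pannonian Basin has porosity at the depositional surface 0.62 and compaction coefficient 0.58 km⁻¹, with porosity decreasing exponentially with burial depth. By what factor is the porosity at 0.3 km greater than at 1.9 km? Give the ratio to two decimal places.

2.53

n(d₁)/n(d₂) = e^(−c·d₁)/e^(−c·d₂) = e^{c(d₂−d₁)}
= exp(0.58 × 1.6) = exp(0.928) = 2.5294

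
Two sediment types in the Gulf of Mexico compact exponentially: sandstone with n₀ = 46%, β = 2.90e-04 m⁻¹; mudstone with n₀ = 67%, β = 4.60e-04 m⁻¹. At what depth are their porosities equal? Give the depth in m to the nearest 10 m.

Working in km (1 km = 1000 m; β in km⁻¹ = β in m⁻¹ × 1000):
Set n₀ₐ e^(−βₐd) = n₀ᵦ e^(−βᵦd) ⇒ ln(n₀ₐ/n₀ᵦ) = (βₐ − βᵦ)·d
d = ln(0.46/0.67) / (0.29 − 0.46) = -0.3761 / -0.17 = 2.212 km

2210 m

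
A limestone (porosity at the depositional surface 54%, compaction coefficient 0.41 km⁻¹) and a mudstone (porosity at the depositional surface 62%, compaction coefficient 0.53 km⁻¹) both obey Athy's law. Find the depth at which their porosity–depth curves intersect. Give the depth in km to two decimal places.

Set n₀ₐ e^(−kₐd) = n₀ᵦ e^(−kᵦd) ⇒ ln(n₀ₐ/n₀ᵦ) = (kₐ − kᵦ)·d
d = ln(0.54/0.62) / (0.41 − 0.53) = -0.1382 / -0.12 = 1.151 km

1.15 km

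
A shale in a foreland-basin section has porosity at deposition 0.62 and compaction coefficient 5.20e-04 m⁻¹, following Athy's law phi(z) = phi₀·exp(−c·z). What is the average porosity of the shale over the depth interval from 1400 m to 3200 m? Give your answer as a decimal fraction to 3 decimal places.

0.194

Working in km (1 km = 1000 m; c in km⁻¹ = c in m⁻¹ × 1000):
⟨phi⟩ = (1/(z₂−z₁)) ∫ phi₀ e^(−cz) dz = phi₀·(e^(−c·z₁) − e^(−c·z₂)) / (c·(z₂−z₁))
e^(−0.52×1.4) = 0.4829; e^(−0.52×3.2) = 0.1894
⟨phi⟩ = 0.62 × (0.4829 − 0.1894) / (0.52 × 1.8) = 0.62 × 0.3136 = 0.1944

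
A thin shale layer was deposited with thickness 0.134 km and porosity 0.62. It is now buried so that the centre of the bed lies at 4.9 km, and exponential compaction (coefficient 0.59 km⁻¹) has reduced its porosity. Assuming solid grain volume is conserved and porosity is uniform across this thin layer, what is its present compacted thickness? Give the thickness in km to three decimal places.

Porosity at 4.9 km: φ = 0.62·exp(−0.59×4.9) = 0.0344
Solid-volume conservation: h(1−φ) = h₀(1−φ₀) ⇒ h = h₀·(1−φ₀)/(1−φ)
h = 0.134 × (1 − 0.62)/(1 − 0.0344) = 0.134 × 0.3935 = 0.0527 km

0.053 km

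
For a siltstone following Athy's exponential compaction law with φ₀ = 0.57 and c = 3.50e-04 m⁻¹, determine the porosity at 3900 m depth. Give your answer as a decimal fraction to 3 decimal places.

Working in km (1 km = 1000 m; c in km⁻¹ = c in m⁻¹ × 1000):
φ = φ₀·exp(−c·Z) = 0.57 × exp(−0.35 × 3.9) = 0.57 × exp(−1.365)
  = 0.57 × 0.2554 = 0.1456

0.146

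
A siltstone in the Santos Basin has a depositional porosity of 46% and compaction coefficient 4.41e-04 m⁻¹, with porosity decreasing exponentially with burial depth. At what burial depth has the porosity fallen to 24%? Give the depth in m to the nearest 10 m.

1480 m

Working in km (1 km = 1000 m; k in km⁻¹ = k in m⁻¹ × 1000):
Invert Athy's law: z = ln(φ₀/φ) / k
z = ln(0.46/0.24) / 0.441 = ln(1.917) / 0.441 = 0.6506 / 0.441 = 1.475 km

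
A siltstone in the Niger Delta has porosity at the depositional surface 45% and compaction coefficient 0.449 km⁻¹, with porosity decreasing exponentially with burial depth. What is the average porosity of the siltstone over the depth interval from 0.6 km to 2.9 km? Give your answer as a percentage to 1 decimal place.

21.4%

⟨n⟩ = (1/(d₂−d₁)) ∫ n₀ e^(−cd) dd = n₀·(e^(−c·d₁) − e^(−c·d₂)) / (c·(d₂−d₁))
e^(−0.449×0.6) = 0.7638; e^(−0.449×2.9) = 0.2720
⟨n⟩ = 0.45 × (0.7638 − 0.2720) / (0.449 × 2.3) = 0.45 × 0.4763 = 0.2143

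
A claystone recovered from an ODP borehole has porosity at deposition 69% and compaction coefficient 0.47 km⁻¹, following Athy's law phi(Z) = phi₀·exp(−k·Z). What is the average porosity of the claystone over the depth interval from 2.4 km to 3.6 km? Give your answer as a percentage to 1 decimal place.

17.1%

⟨phi⟩ = (1/(Z₂−Z₁)) ∫ phi₀ e^(−kZ) dZ = phi₀·(e^(−k·Z₁) − e^(−k·Z₂)) / (k·(Z₂−Z₁))
e^(−0.47×2.4) = 0.3237; e^(−0.47×3.6) = 0.1842
⟨phi⟩ = 0.69 × (0.3237 − 0.1842) / (0.47 × 1.2) = 0.69 × 0.2474 = 0.1707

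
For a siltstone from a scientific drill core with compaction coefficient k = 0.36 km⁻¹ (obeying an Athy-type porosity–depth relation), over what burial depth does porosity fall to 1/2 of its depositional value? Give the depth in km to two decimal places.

1.93 km

n/n₀ = 1/2 ⇒ exp(−k·z) = 1/2 ⇒ z = ln(2) / k
z = 0.6931 / 0.36 = 1.925 km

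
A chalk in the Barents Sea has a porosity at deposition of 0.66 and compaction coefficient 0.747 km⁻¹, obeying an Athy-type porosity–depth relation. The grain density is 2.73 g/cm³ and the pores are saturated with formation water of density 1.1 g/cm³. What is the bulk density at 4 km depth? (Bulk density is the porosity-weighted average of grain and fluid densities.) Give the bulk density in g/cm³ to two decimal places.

2.68 g/cm³

Porosity at depth: φ = 0.66·exp(−0.747×4) = 0.66×0.0504 = 0.0333
Bulk density: ρ_b = (1−φ)ρ_g + φ·ρ_f = 0.9667×2.73 + 0.0333×1.1
       = 2.639 + 0.037 = 2.676 g/cm³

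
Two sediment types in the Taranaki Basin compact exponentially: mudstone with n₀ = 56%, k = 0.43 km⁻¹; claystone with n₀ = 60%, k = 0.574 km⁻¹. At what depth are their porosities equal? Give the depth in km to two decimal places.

Set n₀ₐ e^(−kₐz) = n₀ᵦ e^(−kᵦz) ⇒ ln(n₀ₐ/n₀ᵦ) = (kₐ − kᵦ)·z
z = ln(0.56/0.6) / (0.43 − 0.574) = -0.0690 / -0.144 = 0.479 km

0.48 km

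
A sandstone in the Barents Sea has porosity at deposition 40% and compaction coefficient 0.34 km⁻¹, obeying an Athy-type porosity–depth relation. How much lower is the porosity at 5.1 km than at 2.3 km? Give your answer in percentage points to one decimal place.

φ(2.3) = 0.4·e^(−0.34×2.3) = 0.1830
φ(5.1) = 0.4·e^(−0.34×5.1) = 0.0706
Δφ = 0.1830 − 0.0706 = 0.1124

11.2 percentage points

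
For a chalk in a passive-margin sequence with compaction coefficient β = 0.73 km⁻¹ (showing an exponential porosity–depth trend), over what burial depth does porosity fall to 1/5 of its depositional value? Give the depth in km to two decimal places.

phi/phi₀ = 1/5 ⇒ exp(−β·d) = 1/5 ⇒ d = ln(5) / β
d = 1.6094 / 0.73 = 2.205 km

2.20 km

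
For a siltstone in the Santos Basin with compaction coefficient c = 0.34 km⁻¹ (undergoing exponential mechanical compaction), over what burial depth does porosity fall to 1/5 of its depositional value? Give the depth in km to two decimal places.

4.73 km

n/n₀ = 1/5 ⇒ exp(−c·z) = 1/5 ⇒ z = ln(5) / c
z = 1.6094 / 0.34 = 4.734 km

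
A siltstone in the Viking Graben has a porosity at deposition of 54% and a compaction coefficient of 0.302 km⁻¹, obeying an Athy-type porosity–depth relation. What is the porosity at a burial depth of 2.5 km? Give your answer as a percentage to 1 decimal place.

n = n₀·exp(−β·d) = 0.54 × exp(−0.302 × 2.5) = 0.54 × exp(−0.755)
  = 0.54 × 0.4700 = 0.2538

25.4%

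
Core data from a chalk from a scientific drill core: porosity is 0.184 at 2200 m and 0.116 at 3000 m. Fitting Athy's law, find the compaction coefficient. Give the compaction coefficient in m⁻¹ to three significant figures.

Working in km (1 km = 1000 m; β in km⁻¹ = β in m⁻¹ × 1000):
Athy: phi(z) = phi₀ e^(−βz) ⇒ phi₁/phi₂ = e^{β(z₂−z₁)} ⇒ β = ln(phi₁/phi₂)/(z₂−z₁)
β = ln(0.184/0.116) / (3 − 2.2) = ln(1.586) / 0.8 = 0.4613 / 0.8 = 0.5767 km⁻¹

0.000577 m⁻¹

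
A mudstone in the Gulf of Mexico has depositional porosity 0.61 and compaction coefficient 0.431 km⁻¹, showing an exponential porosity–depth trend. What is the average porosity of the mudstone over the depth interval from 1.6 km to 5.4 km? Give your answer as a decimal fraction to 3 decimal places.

⟨φ⟩ = (1/(d₂−d₁)) ∫ φ₀ e^(−βd) dd = φ₀·(e^(−β·d₁) − e^(−β·d₂)) / (β·(d₂−d₁))
e^(−0.431×1.6) = 0.5018; e^(−0.431×5.4) = 0.0975
⟨φ⟩ = 0.61 × (0.5018 − 0.0975) / (0.431 × 3.8) = 0.61 × 0.2468 = 0.1506

0.151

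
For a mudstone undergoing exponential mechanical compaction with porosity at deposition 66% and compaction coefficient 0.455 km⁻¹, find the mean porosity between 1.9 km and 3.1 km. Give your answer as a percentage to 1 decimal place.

21.4%

⟨n⟩ = (1/(Z₂−Z₁)) ∫ n₀ e^(−cZ) dZ = n₀·(e^(−c·Z₁) − e^(−c·Z₂)) / (c·(Z₂−Z₁))
e^(−0.455×1.9) = 0.4213; e^(−0.455×3.1) = 0.2440
⟨n⟩ = 0.66 × (0.4213 − 0.2440) / (0.455 × 1.2) = 0.66 × 0.3246 = 0.2142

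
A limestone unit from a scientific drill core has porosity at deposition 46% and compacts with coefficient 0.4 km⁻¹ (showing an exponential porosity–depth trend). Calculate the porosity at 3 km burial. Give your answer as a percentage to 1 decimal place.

n = n₀·exp(−c·d) = 0.46 × exp(−0.4 × 3) = 0.46 × exp(−1.2)
  = 0.46 × 0.3012 = 0.1385

13.9%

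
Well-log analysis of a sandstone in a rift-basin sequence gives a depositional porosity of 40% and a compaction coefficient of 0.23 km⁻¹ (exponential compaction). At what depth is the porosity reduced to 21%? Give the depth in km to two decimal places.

Invert Athy's law: d = ln(φ₀/φ) / k
d = ln(0.4/0.21) / 0.23 = ln(1.905) / 0.23 = 0.6444 / 0.23 = 2.802 km

2.80 km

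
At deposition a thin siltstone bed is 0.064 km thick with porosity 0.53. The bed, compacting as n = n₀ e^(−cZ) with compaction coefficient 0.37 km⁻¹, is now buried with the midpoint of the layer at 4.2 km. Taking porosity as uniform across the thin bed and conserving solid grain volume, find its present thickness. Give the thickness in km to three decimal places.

0.034 km

Porosity at 4.2 km: n = 0.53·exp(−0.37×4.2) = 0.1120
Solid-volume conservation: h(1−n) = h₀(1−n₀) ⇒ h = h₀·(1−n₀)/(1−n)
h = 0.064 × (1 − 0.53)/(1 − 0.1120) = 0.064 × 0.5293 = 0.0339 km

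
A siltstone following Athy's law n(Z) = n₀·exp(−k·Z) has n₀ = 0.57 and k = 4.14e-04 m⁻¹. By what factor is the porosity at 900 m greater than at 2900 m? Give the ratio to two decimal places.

Working in km (1 km = 1000 m; k in km⁻¹ = k in m⁻¹ × 1000):
n(Z₁)/n(Z₂) = e^(−k·Z₁)/e^(−k·Z₂) = e^{k(Z₂−Z₁)}
= exp(0.414 × 2) = exp(0.828) = 2.2887

2.29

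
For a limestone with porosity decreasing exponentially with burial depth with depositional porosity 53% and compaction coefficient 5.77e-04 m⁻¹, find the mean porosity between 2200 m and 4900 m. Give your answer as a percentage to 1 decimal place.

7.5%

Working in km (1 km = 1000 m; β in km⁻¹ = β in m⁻¹ × 1000):
⟨φ⟩ = (1/(d₂−d₁)) ∫ φ₀ e^(−βd) dd = φ₀·(e^(−β·d₁) − e^(−β·d₂)) / (β·(d₂−d₁))
e^(−0.577×2.2) = 0.2810; e^(−0.577×4.9) = 0.0592
⟨φ⟩ = 0.53 × (0.2810 − 0.0592) / (0.577 × 2.7) = 0.53 × 0.1424 = 0.0755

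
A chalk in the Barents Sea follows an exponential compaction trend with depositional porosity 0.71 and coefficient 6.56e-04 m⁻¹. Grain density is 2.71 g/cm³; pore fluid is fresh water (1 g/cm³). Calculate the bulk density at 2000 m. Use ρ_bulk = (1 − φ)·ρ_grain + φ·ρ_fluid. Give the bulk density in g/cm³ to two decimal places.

Working in km (1 km = 1000 m; c in km⁻¹ = c in m⁻¹ × 1000):
Porosity at depth: φ = 0.71·exp(−0.656×2) = 0.71×0.2693 = 0.1912
Bulk density: ρ_b = (1−φ)ρ_g + φ·ρ_f = 0.8088×2.71 + 0.1912×1
       = 2.192 + 0.191 = 2.383 g/cm³

2.38 g/cm³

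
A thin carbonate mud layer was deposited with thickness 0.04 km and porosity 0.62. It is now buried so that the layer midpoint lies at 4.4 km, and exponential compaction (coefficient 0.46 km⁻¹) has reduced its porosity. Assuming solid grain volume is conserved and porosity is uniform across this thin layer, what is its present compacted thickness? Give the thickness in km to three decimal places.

0.017 km

Porosity at 4.4 km: phi = 0.62·exp(−0.46×4.4) = 0.0819
Solid-volume conservation: h(1−phi) = h₀(1−phi₀) ⇒ h = h₀·(1−phi₀)/(1−phi)
h = 0.04 × (1 − 0.62)/(1 − 0.0819) = 0.04 × 0.4139 = 0.0166 km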